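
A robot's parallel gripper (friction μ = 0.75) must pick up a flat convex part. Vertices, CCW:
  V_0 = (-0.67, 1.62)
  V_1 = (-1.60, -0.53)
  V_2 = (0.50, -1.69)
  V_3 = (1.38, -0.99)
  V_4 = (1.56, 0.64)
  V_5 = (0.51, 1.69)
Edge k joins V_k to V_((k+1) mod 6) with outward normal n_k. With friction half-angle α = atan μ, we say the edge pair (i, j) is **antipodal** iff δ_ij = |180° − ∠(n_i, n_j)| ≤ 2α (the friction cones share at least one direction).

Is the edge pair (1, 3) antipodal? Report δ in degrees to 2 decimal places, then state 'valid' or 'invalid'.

α = atan 0.75 = 36.87°;  2α = 73.74°
edge 1: e_1 = (+2.10, -1.16);  n_1 = (-0.4835, -0.8753)
edge 3: e_3 = (+0.18, +1.63);  n_3 = (+0.9940, -0.1098)
∠(n_1, n_3) = 112.61°
δ = |180° − 112.61°| = 67.39°
67.39° ≤ 2α = 73.74°  →  valid

δ = 67.39°, valid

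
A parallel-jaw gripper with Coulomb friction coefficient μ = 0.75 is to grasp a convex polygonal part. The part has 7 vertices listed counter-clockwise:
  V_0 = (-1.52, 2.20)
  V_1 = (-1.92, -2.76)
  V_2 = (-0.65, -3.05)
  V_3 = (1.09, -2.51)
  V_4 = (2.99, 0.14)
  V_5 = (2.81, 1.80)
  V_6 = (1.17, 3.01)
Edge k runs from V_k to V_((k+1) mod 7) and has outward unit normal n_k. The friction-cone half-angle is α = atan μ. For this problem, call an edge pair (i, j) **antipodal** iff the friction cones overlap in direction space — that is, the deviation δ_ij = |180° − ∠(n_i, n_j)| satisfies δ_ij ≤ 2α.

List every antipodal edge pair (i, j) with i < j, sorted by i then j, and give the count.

α = atan 0.75 = 36.87°;  2α = 73.74°
n_0 = (-0.9968, +0.0804)
n_1 = (-0.2226, -0.9749)
n_2 = (+0.2964, -0.9551)
n_3 = (+0.8127, -0.5827)
n_4 = (+0.9942, +0.1078)
n_5 = (+0.5937, +0.8047)
n_6 = (-0.2883, +0.9575)
  (0,1): δ = 98.25°  ·
  (0,2): δ = 68.15°  ✓
  (0,3): δ = 31.03°  ✓
  (0,4): δ = 10.80°  ✓
  (0,5): δ = 58.19°  ✓
  (0,6): δ = 111.37°  ·
  (1,2): δ = 149.90°  ·
  (1,3): δ = 112.78°  ·
  (1,4): δ = 70.95°  ✓
  (1,5): δ = 23.56°  ✓
  (1,6): δ = 29.62°  ✓
  (2,3): δ = 142.88°  ·
  (2,4): δ = 101.05°  ·
  (2,5): δ = 53.66°  ✓
  (2,6): δ = 0.48°  ✓
  (3,4): δ = 138.17°  ·
  (3,5): δ = 90.78°  ·
  (3,6): δ = 37.60°  ✓
  (4,5): δ = 132.61°  ·
  (4,6): δ = 79.43°  ·
  (5,6): δ = 126.82°  ·
antipodal pairs: 10

count = 10; pairs: (0,2), (0,3), (0,4), (0,5), (1,4), (1,5), (1,6), (2,5), (2,6), (3,6)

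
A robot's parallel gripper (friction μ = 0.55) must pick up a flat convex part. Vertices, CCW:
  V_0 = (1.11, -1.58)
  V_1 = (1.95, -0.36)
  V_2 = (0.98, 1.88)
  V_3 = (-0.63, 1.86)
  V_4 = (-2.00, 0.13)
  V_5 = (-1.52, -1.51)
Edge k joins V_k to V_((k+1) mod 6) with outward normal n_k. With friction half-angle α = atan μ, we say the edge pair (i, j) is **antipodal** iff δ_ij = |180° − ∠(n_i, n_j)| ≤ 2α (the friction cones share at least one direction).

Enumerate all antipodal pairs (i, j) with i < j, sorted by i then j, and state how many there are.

count = 6; pairs: (0,2), (0,3), (0,4), (1,4), (2,5), (3,5)

α = atan 0.55 = 28.81°;  2α = 57.62°
n_0 = (+0.8236, -0.5671)
n_1 = (+0.9177, +0.3974)
n_2 = (-0.0124, +0.9999)
n_3 = (-0.7840, +0.6208)
n_4 = (-0.9597, -0.2809)
n_5 = (-0.0266, -0.9996)
  (0,1): δ = 122.04°  ·
  (0,2): δ = 54.74°  ✓
  (0,3): δ = 3.83°  ✓
  (0,4): δ = 50.86°  ✓
  (0,5): δ = 123.02°  ·
  (1,2): δ = 112.70°  ·
  (1,3): δ = 61.79°  ·
  (1,4): δ = 7.10°  ✓
  (1,5): δ = 65.06°  ·
  (2,3): δ = 129.09°  ·
  (2,4): δ = 74.40°  ·
  (2,5): δ = 2.24°  ✓
  (3,4): δ = 125.31°  ·
  (3,5): δ = 53.15°  ✓
  (4,5): δ = 107.84°  ·
antipodal pairs: 6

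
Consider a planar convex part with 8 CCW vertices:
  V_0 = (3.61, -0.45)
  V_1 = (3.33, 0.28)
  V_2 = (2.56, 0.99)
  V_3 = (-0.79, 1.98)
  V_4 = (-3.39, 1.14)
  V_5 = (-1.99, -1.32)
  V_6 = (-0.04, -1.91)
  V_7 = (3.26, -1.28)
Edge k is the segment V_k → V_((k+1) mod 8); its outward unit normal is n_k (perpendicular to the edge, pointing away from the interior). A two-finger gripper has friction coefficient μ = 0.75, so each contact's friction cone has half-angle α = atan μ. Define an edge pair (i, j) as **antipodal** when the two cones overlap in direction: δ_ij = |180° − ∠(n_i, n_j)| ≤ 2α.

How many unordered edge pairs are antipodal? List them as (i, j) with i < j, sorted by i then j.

count = 12; pairs: (0,4), (0,5), (1,4), (1,5), (1,6), (2,4), (2,5), (2,6), (3,5), (3,6), (3,7), (4,7)

α = atan 0.75 = 36.87°;  2α = 73.74°
n_0 = (+0.9337, +0.3581)
n_1 = (+0.6779, +0.7352)
n_2 = (+0.2834, +0.9590)
n_3 = (-0.3074, +0.9516)
n_4 = (-0.8691, -0.4946)
n_5 = (-0.2896, -0.9571)
n_6 = (+0.1875, -0.9823)
n_7 = (+0.9214, -0.3886)
  (0,1): δ = 153.66°  ·
  (0,2): δ = 127.45°  ·
  (0,3): δ = 93.08°  ·
  (0,4): δ = 8.66°  ✓
  (0,5): δ = 52.18°  ✓
  (0,6): δ = 79.82°  ·
  (0,7): δ = 136.15°  ·
  (1,2): δ = 153.79°  ·
  (1,3): δ = 119.42°  ·
  (1,4): δ = 17.68°  ✓
  (1,5): δ = 25.84°  ✓
  (1,6): δ = 53.49°  ✓
  (1,7): δ = 109.81°  ·
  (2,3): δ = 145.63°  ·
  (2,4): δ = 43.89°  ✓
  (2,5): δ = 0.37°  ✓
  (2,6): δ = 27.27°  ✓
  (2,7): δ = 83.60°  ·
  (3,4): δ = 78.26°  ·
  (3,5): δ = 34.74°  ✓
  (3,6): δ = 7.10°  ✓
  (3,7): δ = 49.23°  ✓
  (4,5): δ = 136.48°  ·
  (4,6): δ = 108.84°  ·
  (4,7): δ = 52.51°  ✓
  (5,6): δ = 152.36°  ·
  (5,7): δ = 96.03°  ·
  (6,7): δ = 123.67°  ·
antipodal pairs: 12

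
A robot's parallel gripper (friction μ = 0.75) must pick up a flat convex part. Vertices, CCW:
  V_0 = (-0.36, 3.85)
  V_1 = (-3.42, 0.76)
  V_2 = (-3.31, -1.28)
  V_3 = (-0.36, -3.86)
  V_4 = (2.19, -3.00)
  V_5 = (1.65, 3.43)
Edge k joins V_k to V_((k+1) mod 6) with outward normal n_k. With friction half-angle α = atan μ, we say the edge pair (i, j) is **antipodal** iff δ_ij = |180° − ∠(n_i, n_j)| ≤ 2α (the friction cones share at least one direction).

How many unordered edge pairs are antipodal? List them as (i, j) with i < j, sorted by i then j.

α = atan 0.75 = 36.87°;  2α = 73.74°
n_0 = (-0.7105, +0.7036)
n_1 = (-0.9985, -0.0538)
n_2 = (-0.6583, -0.7527)
n_3 = (+0.3196, -0.9476)
n_4 = (+0.9965, +0.0837)
n_5 = (+0.2045, +0.9789)
  (0,1): δ = 132.19°  ·
  (0,2): δ = 86.45°  ·
  (0,3): δ = 26.64°  ✓
  (0,4): δ = 49.52°  ✓
  (0,5): δ = 122.92°  ·
  (1,2): δ = 134.26°  ·
  (1,3): δ = 74.45°  ·
  (1,4): δ = 1.71°  ✓
  (1,5): δ = 75.11°  ·
  (2,3): δ = 120.19°  ·
  (2,4): δ = 44.03°  ✓
  (2,5): δ = 29.37°  ✓
  (3,4): δ = 103.84°  ·
  (3,5): δ = 30.44°  ✓
  (4,5): δ = 106.60°  ·
antipodal pairs: 6

count = 6; pairs: (0,3), (0,4), (1,4), (2,4), (2,5), (3,5)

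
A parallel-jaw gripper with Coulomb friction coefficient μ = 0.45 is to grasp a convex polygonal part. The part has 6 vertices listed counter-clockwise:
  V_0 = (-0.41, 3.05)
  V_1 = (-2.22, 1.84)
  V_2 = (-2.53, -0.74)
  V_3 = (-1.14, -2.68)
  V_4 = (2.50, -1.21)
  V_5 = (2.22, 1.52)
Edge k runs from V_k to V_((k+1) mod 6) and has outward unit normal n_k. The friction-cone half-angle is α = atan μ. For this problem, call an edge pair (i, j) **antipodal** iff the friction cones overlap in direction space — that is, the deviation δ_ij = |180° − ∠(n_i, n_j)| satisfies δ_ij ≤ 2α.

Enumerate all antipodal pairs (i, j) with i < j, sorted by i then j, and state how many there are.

α = atan 0.45 = 24.23°;  2α = 48.46°
n_0 = (-0.5558, +0.8313)
n_1 = (-0.9929, +0.1193)
n_2 = (-0.8129, -0.5824)
n_3 = (+0.3745, -0.9272)
n_4 = (+0.9948, +0.1020)
n_5 = (+0.5028, +0.8644)
  (0,1): δ = 130.61°  ·
  (0,2): δ = 88.14°  ·
  (0,3): δ = 11.77°  ✓
  (0,4): δ = 62.09°  ·
  (0,5): δ = 116.05°  ·
  (1,2): δ = 137.53°  ·
  (1,3): δ = 61.16°  ·
  (1,4): δ = 12.71°  ✓
  (1,5): δ = 66.66°  ·
  (2,3): δ = 103.63°  ·
  (2,4): δ = 29.77°  ✓
  (2,5): δ = 24.19°  ✓
  (3,4): δ = 106.14°  ·
  (3,5): δ = 52.18°  ·
  (4,5): δ = 126.04°  ·
antipodal pairs: 4

count = 4; pairs: (0,3), (1,4), (2,4), (2,5)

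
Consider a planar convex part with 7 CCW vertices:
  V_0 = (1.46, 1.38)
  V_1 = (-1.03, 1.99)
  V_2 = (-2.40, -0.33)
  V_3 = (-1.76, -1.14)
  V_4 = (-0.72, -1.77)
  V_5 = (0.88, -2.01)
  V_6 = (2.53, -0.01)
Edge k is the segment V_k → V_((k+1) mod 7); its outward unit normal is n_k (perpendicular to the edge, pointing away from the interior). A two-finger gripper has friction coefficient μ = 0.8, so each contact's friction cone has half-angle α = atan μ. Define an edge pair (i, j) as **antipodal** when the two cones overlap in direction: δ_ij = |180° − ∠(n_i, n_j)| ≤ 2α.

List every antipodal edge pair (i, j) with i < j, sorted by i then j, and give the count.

count = 10; pairs: (0,2), (0,3), (0,4), (0,5), (1,4), (1,5), (1,6), (2,6), (3,6), (4,6)

α = atan 0.8 = 38.66°;  2α = 77.32°
n_0 = (+0.2379, +0.9713)
n_1 = (-0.8611, +0.5085)
n_2 = (-0.7846, -0.6200)
n_3 = (-0.5181, -0.8553)
n_4 = (-0.1483, -0.9889)
n_5 = (+0.7714, -0.6364)
n_6 = (+0.7924, +0.6100)
  (0,1): δ = 106.80°  ·
  (0,2): δ = 37.92°  ✓
  (0,3): δ = 17.44°  ✓
  (0,4): δ = 5.23°  ✓
  (0,5): δ = 64.24°  ✓
  (0,6): δ = 141.35°  ·
  (1,2): δ = 111.12°  ·
  (1,3): δ = 90.64°  ·
  (1,4): δ = 67.97°  ✓
  (1,5): δ = 8.96°  ✓
  (1,6): δ = 68.15°  ✓
  (2,3): δ = 159.52°  ·
  (2,4): δ = 136.84°  ·
  (2,5): δ = 77.84°  ·
  (2,6): δ = 0.72°  ✓
  (3,4): δ = 157.32°  ·
  (3,5): δ = 98.32°  ·
  (3,6): δ = 21.21°  ✓
  (4,5): δ = 120.99°  ·
  (4,6): δ = 43.88°  ✓
  (5,6): δ = 102.89°  ·
antipodal pairs: 10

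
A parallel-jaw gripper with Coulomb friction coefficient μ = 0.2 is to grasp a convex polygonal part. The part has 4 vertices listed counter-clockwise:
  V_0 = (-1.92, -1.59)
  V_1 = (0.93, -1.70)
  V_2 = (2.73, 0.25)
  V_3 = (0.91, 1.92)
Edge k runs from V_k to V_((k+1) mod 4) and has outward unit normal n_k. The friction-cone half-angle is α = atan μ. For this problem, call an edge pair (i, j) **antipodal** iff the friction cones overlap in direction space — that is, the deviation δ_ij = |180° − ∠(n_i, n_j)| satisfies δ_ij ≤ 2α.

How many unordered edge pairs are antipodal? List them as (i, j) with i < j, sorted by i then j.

count = 1; pairs: (1,3)

α = atan 0.2 = 11.31°;  2α = 22.62°
n_0 = (-0.0386, -0.9993)
n_1 = (+0.7348, -0.6783)
n_2 = (+0.6761, +0.7368)
n_3 = (-0.7785, +0.6277)
  (0,1): δ = 130.50°  ·
  (0,2): δ = 40.33°  ·
  (0,3): δ = 53.33°  ·
  (1,2): δ = 89.83°  ·
  (1,3): δ = 3.83°  ✓
  (2,3): δ = 86.34°  ·
antipodal pairs: 1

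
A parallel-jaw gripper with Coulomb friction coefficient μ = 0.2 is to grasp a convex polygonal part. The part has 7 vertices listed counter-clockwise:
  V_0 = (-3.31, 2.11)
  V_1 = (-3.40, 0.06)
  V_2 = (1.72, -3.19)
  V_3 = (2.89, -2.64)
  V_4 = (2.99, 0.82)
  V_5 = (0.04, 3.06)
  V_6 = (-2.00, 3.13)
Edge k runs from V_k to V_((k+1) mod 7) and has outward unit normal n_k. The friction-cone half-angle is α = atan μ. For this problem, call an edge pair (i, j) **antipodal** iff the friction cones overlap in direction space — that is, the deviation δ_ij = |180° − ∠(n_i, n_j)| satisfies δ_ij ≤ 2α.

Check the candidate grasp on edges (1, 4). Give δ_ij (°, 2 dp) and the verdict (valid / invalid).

δ = 4.80°, valid

α = atan 0.2 = 11.31°;  2α = 22.62°
edge 1: e_1 = (+5.12, -3.25);  n_1 = (-0.5359, -0.8443)
edge 4: e_4 = (-2.95, +2.24);  n_4 = (+0.6047, +0.7964)
∠(n_1, n_4) = 175.20°
δ = |180° − 175.20°| = 4.80°
4.80° ≤ 2α = 22.62°  →  valid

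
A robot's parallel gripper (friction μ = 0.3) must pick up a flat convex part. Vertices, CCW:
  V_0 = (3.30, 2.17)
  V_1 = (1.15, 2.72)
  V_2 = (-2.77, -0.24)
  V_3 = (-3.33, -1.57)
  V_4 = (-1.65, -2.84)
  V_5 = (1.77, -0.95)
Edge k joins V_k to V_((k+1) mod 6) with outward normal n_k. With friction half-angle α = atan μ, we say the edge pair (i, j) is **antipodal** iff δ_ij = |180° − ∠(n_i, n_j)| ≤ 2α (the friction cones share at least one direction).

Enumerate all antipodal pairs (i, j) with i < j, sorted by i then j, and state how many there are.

count = 4; pairs: (0,3), (1,4), (1,5), (2,5)

α = atan 0.3 = 16.70°;  2α = 33.40°
n_0 = (+0.2478, +0.9688)
n_1 = (-0.6026, +0.7980)
n_2 = (-0.9216, +0.3881)
n_3 = (-0.6030, -0.7977)
n_4 = (+0.4837, -0.8752)
n_5 = (+0.8979, -0.4403)
  (0,1): δ = 128.59°  ·
  (0,2): δ = 98.48°  ·
  (0,3): δ = 22.74°  ✓
  (0,4): δ = 43.28°  ·
  (0,5): δ = 78.23°  ·
  (1,2): δ = 149.89°  ·
  (1,3): δ = 74.14°  ·
  (1,4): δ = 8.13°  ✓
  (1,5): δ = 26.82°  ✓
  (2,3): δ = 104.25°  ·
  (2,4): δ = 38.24°  ·
  (2,5): δ = 3.29°  ✓
  (3,4): δ = 113.99°  ·
  (3,5): δ = 79.04°  ·
  (4,5): δ = 145.05°  ·
antipodal pairs: 4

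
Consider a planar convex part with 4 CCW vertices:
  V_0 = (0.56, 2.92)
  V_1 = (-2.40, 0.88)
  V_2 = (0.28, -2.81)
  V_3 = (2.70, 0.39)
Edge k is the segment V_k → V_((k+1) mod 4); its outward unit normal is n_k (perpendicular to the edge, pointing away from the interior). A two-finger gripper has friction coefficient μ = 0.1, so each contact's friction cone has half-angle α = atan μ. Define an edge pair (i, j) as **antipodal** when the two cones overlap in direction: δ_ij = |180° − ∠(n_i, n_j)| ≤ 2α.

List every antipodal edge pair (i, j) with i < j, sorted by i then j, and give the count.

count = 1; pairs: (1,3)

α = atan 0.1 = 5.71°;  2α = 11.42°
n_0 = (-0.5675, +0.8234)
n_1 = (-0.8091, -0.5877)
n_2 = (+0.7976, -0.6032)
n_3 = (+0.7635, +0.6458)
  (0,1): δ = 88.58°  ·
  (0,2): δ = 18.33°  ·
  (0,3): δ = 95.65°  ·
  (1,2): δ = 73.09°  ·
  (1,3): δ = 4.24°  ✓
  (2,3): δ = 102.68°  ·
antipodal pairs: 1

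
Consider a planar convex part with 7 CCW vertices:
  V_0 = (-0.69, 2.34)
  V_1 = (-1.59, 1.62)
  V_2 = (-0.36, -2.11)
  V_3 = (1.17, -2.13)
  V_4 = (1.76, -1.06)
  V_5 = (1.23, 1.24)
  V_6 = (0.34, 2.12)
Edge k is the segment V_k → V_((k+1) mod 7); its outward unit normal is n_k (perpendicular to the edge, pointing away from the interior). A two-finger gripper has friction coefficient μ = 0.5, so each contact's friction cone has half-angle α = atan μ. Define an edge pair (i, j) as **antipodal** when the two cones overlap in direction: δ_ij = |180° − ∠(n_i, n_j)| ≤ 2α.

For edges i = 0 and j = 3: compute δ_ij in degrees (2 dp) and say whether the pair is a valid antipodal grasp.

α = atan 0.5 = 26.57°;  2α = 53.13°
edge 0: e_0 = (-0.90, -0.72);  n_0 = (-0.6247, +0.7809)
edge 3: e_3 = (+0.59, +1.07);  n_3 = (+0.8757, -0.4829)
∠(n_0, n_3) = 157.53°
δ = |180° − 157.53°| = 22.47°
22.47° ≤ 2α = 53.13°  →  valid

δ = 22.47°, valid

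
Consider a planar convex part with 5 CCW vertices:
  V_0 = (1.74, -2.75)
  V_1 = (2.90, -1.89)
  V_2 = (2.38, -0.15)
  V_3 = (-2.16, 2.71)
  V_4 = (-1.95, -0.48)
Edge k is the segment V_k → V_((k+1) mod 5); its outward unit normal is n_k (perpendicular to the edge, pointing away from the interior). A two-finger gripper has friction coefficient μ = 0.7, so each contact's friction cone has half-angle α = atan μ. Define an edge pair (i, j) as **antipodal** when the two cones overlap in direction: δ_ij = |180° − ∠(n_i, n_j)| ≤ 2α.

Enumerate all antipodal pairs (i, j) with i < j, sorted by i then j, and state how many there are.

count = 6; pairs: (0,2), (0,3), (1,3), (1,4), (2,3), (2,4)

α = atan 0.7 = 34.99°;  2α = 69.98°
n_0 = (+0.5956, -0.8033)
n_1 = (+0.9581, +0.2863)
n_2 = (+0.5330, +0.8461)
n_3 = (-0.9978, -0.0657)
n_4 = (-0.5240, -0.8517)
  (0,1): δ = 109.91°  ·
  (0,2): δ = 68.76°  ✓
  (0,3): δ = 57.21°  ✓
  (0,4): δ = 111.85°  ·
  (1,2): δ = 138.85°  ·
  (1,3): δ = 12.87°  ✓
  (1,4): δ = 41.76°  ✓
  (2,3): δ = 54.02°  ✓
  (2,4): δ = 0.61°  ✓
  (3,4): δ = 125.37°  ·
antipodal pairs: 6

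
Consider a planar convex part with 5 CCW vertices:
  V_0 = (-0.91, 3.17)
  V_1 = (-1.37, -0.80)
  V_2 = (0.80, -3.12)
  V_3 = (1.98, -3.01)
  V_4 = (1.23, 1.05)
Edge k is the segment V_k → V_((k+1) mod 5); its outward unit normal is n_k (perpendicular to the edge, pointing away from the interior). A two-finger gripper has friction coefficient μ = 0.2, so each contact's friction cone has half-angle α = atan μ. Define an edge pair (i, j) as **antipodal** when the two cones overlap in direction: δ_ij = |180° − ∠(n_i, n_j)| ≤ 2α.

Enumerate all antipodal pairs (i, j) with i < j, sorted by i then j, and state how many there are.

α = atan 0.2 = 11.31°;  2α = 22.62°
n_0 = (-0.9934, +0.1151)
n_1 = (-0.7303, -0.6831)
n_2 = (+0.0928, -0.9957)
n_3 = (+0.9834, +0.1817)
n_4 = (+0.7038, +0.7104)
  (0,1): δ = 130.30°  ·
  (0,2): δ = 78.06°  ·
  (0,3): δ = 17.08°  ✓
  (0,4): δ = 51.88°  ·
  (1,2): δ = 127.76°  ·
  (1,3): δ = 32.62°  ·
  (1,4): δ = 2.18°  ✓
  (2,3): δ = 84.86°  ·
  (2,4): δ = 50.06°  ·
  (3,4): δ = 145.20°  ·
antipodal pairs: 2

count = 2; pairs: (0,3), (1,4)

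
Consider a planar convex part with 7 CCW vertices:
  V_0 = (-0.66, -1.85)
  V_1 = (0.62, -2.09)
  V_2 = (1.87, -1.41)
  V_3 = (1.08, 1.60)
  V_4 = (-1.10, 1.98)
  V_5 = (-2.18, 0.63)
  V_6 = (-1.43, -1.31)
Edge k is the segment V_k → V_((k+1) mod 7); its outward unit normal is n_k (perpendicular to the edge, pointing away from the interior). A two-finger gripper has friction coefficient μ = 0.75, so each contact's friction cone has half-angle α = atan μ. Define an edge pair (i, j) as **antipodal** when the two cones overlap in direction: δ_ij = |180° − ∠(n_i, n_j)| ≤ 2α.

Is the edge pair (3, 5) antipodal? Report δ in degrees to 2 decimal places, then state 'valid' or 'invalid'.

α = atan 0.75 = 36.87°;  2α = 73.74°
edge 3: e_3 = (-2.18, +0.38);  n_3 = (+0.1717, +0.9851)
edge 5: e_5 = (+0.75, -1.94);  n_5 = (-0.9327, -0.3606)
∠(n_3, n_5) = 121.02°
δ = |180° − 121.02°| = 58.98°
58.98° ≤ 2α = 73.74°  →  valid

δ = 58.98°, valid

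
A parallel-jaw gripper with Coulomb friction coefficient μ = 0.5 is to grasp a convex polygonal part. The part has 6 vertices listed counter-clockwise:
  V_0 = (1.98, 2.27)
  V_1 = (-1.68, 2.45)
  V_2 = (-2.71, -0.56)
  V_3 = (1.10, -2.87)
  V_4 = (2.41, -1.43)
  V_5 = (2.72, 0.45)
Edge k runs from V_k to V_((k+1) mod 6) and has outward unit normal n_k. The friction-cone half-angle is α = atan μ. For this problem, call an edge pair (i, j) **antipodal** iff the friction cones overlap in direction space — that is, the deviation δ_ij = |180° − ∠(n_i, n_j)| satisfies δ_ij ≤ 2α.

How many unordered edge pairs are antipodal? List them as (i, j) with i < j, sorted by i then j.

count = 6; pairs: (0,2), (0,3), (1,3), (1,4), (1,5), (2,5)

α = atan 0.5 = 26.57°;  2α = 53.13°
n_0 = (+0.0491, +0.9988)
n_1 = (-0.9461, +0.3238)
n_2 = (-0.5185, -0.8551)
n_3 = (+0.7397, -0.6729)
n_4 = (+0.9867, -0.1627)
n_5 = (+0.9264, +0.3767)
  (0,1): δ = 106.08°  ·
  (0,2): δ = 28.41°  ✓
  (0,3): δ = 50.52°  ✓
  (0,4): δ = 83.45°  ·
  (0,5): δ = 114.94°  ·
  (1,2): δ = 102.34°  ·
  (1,3): δ = 23.40°  ✓
  (1,4): δ = 9.53°  ✓
  (1,5): δ = 41.02°  ✓
  (2,3): δ = 101.07°  ·
  (2,4): δ = 68.14°  ·
  (2,5): δ = 36.65°  ✓
  (3,4): δ = 147.07°  ·
  (3,5): δ = 115.58°  ·
  (4,5): δ = 148.51°  ·
antipodal pairs: 6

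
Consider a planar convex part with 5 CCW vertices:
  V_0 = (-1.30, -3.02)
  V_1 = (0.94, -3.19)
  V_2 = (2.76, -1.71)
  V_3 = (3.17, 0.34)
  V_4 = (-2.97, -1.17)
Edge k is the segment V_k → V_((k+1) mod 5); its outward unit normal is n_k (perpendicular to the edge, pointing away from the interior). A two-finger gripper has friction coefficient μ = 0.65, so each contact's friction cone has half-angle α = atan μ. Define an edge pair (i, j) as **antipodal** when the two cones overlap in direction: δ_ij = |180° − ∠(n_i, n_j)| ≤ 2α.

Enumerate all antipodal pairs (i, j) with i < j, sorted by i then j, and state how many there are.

α = atan 0.65 = 33.02°;  2α = 66.05°
n_0 = (-0.0757, -0.9971)
n_1 = (+0.6309, -0.7759)
n_2 = (+0.9806, -0.1961)
n_3 = (-0.2388, +0.9711)
n_4 = (-0.7423, -0.6701)
  (0,1): δ = 136.54°  ·
  (0,2): δ = 96.97°  ·
  (0,3): δ = 18.16°  ✓
  (0,4): δ = 136.41°  ·
  (1,2): δ = 140.43°  ·
  (1,3): δ = 25.30°  ✓
  (1,4): δ = 92.96°  ·
  (2,3): δ = 64.87°  ✓
  (2,4): δ = 53.38°  ✓
  (3,4): δ = 61.74°  ✓
antipodal pairs: 5

count = 5; pairs: (0,3), (1,3), (2,3), (2,4), (3,4)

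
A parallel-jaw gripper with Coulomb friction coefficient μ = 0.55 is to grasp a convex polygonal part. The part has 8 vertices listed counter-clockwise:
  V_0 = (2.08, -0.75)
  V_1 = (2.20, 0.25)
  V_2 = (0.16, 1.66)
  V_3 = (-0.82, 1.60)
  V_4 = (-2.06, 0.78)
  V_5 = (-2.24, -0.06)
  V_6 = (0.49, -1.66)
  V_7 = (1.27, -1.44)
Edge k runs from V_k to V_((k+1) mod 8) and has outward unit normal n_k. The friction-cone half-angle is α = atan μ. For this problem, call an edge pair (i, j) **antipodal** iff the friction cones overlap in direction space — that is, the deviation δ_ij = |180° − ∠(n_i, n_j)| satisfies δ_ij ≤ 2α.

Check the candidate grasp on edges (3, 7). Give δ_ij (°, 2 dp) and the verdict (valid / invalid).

α = atan 0.55 = 28.81°;  2α = 57.62°
edge 3: e_3 = (-1.24, -0.82);  n_3 = (-0.5516, +0.8341)
edge 7: e_7 = (+0.81, +0.69);  n_7 = (+0.6485, -0.7612)
∠(n_3, n_7) = 173.05°
δ = |180° − 173.05°| = 6.95°
6.95° ≤ 2α = 57.62°  →  valid

δ = 6.95°, valid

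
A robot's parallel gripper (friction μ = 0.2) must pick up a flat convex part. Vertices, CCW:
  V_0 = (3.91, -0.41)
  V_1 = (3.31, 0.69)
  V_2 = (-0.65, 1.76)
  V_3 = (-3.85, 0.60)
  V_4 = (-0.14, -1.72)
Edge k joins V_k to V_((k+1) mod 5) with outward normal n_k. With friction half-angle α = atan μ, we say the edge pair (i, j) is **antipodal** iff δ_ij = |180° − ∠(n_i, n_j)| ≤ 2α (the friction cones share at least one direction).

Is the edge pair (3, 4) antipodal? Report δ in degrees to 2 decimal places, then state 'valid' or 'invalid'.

δ = 130.06°, invalid

α = atan 0.2 = 11.31°;  2α = 22.62°
edge 3: e_3 = (+3.71, -2.32);  n_3 = (-0.5302, -0.8479)
edge 4: e_4 = (+4.05, +1.31);  n_4 = (+0.3078, -0.9515)
∠(n_3, n_4) = 49.94°
δ = |180° − 49.94°| = 130.06°
130.06° > 2α = 22.62°  →  invalid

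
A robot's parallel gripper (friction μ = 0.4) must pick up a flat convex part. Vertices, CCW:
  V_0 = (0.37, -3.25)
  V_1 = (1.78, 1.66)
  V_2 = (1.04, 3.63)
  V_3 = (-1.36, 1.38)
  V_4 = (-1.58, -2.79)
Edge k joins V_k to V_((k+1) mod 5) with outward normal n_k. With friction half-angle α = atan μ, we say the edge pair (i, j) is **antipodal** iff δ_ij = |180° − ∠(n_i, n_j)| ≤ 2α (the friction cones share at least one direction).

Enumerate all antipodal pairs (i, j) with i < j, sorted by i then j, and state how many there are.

count = 3; pairs: (0,2), (0,3), (1,3)

α = atan 0.4 = 21.80°;  2α = 43.60°
n_0 = (+0.9612, -0.2760)
n_1 = (+0.9361, +0.3516)
n_2 = (-0.6839, +0.7295)
n_3 = (-0.9986, +0.0527)
n_4 = (-0.2296, -0.9733)
  (0,1): δ = 143.39°  ·
  (0,2): δ = 30.83°  ✓
  (0,3): δ = 13.00°  ✓
  (0,4): δ = 92.75°  ·
  (1,2): δ = 67.44°  ·
  (1,3): δ = 23.61°  ✓
  (1,4): δ = 56.14°  ·
  (2,3): δ = 136.17°  ·
  (2,4): δ = 56.43°  ·
  (3,4): δ = 100.25°  ·
antipodal pairs: 3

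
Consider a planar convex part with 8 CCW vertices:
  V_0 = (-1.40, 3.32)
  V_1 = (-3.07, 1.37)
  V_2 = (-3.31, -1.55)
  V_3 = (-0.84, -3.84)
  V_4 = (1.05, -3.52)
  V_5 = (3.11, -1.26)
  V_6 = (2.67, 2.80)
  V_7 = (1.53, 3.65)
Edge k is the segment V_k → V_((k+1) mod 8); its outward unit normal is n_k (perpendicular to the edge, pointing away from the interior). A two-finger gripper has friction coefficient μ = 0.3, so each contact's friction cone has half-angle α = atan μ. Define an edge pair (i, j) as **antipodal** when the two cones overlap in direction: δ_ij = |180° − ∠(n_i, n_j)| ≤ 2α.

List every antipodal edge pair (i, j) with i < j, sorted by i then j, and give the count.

count = 4; pairs: (0,4), (1,5), (2,6), (3,7)

α = atan 0.3 = 16.70°;  2α = 33.40°
n_0 = (-0.7595, +0.6505)
n_1 = (-0.9966, +0.0819)
n_2 = (-0.6799, -0.7333)
n_3 = (+0.1669, -0.9860)
n_4 = (+0.7391, -0.6736)
n_5 = (+0.9942, +0.1077)
n_6 = (+0.5977, +0.8017)
n_7 = (-0.1119, +0.9937)
  (0,1): δ = 144.12°  ·
  (0,2): δ = 92.26°  ·
  (0,3): δ = 39.81°  ·
  (0,4): δ = 1.77°  ✓
  (0,5): δ = 46.76°  ·
  (0,6): δ = 93.87°  ·
  (0,7): δ = 137.00°  ·
  (1,2): δ = 128.14°  ·
  (1,3): δ = 75.69°  ·
  (1,4): δ = 37.65°  ·
  (1,5): δ = 10.88°  ✓
  (1,6): δ = 57.99°  ·
  (1,7): δ = 101.12°  ·
  (2,3): δ = 127.56°  ·
  (2,4): δ = 89.51°  ·
  (2,5): δ = 40.98°  ·
  (2,6): δ = 6.13°  ✓
  (2,7): δ = 49.26°  ·
  (3,4): δ = 141.96°  ·
  (3,5): δ = 93.42°  ·
  (3,6): δ = 46.32°  ·
  (3,7): δ = 3.18°  ✓
  (4,5): δ = 131.47°  ·
  (4,6): δ = 84.36°  ·
  (4,7): δ = 41.22°  ·
  (5,6): δ = 132.89°  ·
  (5,7): δ = 89.76°  ·
  (6,7): δ = 136.87°  ·
antipodal pairs: 4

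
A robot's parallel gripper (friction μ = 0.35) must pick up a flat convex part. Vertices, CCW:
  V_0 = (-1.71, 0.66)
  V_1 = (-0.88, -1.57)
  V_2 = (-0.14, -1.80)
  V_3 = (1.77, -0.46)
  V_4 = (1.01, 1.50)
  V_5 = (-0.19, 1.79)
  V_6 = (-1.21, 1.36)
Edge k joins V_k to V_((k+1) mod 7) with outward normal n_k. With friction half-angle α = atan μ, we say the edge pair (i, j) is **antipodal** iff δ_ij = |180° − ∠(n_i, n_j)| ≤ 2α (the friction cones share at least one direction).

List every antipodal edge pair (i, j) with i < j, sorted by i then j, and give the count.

count = 4; pairs: (0,3), (1,4), (2,5), (2,6)

α = atan 0.35 = 19.29°;  2α = 38.58°
n_0 = (-0.9372, -0.3488)
n_1 = (-0.2968, -0.9549)
n_2 = (+0.5743, -0.8186)
n_3 = (+0.9324, +0.3615)
n_4 = (+0.2349, +0.9720)
n_5 = (-0.3885, +0.9215)
n_6 = (-0.8137, +0.5812)
  (0,1): δ = 127.68°  ·
  (0,2): δ = 75.36°  ·
  (0,3): δ = 0.78°  ✓
  (0,4): δ = 56.00°  ·
  (0,5): δ = 92.44°  ·
  (0,6): δ = 124.05°  ·
  (1,2): δ = 127.68°  ·
  (1,3): δ = 51.54°  ·
  (1,4): δ = 3.68°  ✓
  (1,5): δ = 40.12°  ·
  (1,6): δ = 71.73°  ·
  (2,3): δ = 103.86°  ·
  (2,4): δ = 48.64°  ·
  (2,5): δ = 12.19°  ✓
  (2,6): δ = 19.41°  ✓
  (3,4): δ = 124.78°  ·
  (3,5): δ = 88.34°  ·
  (3,6): δ = 56.73°  ·
  (4,5): δ = 143.56°  ·
  (4,6): δ = 111.95°  ·
  (5,6): δ = 148.40°  ·
antipodal pairs: 4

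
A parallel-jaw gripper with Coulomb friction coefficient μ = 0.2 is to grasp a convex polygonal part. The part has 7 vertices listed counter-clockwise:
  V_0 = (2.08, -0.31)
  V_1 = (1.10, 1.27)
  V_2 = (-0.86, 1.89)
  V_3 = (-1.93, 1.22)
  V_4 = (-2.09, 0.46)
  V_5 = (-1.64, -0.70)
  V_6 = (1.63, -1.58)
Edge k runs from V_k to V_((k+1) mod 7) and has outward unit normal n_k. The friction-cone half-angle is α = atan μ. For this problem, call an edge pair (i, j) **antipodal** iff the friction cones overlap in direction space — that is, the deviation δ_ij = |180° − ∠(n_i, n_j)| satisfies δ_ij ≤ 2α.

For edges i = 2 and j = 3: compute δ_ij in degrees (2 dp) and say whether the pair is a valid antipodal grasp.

α = atan 0.2 = 11.31°;  2α = 22.62°
edge 2: e_2 = (-1.07, -0.67);  n_2 = (-0.5307, +0.8476)
edge 3: e_3 = (-0.16, -0.76);  n_3 = (-0.9785, +0.2060)
∠(n_2, n_3) = 46.06°
δ = |180° − 46.06°| = 133.94°
133.94° > 2α = 22.62°  →  invalid

δ = 133.94°, invalid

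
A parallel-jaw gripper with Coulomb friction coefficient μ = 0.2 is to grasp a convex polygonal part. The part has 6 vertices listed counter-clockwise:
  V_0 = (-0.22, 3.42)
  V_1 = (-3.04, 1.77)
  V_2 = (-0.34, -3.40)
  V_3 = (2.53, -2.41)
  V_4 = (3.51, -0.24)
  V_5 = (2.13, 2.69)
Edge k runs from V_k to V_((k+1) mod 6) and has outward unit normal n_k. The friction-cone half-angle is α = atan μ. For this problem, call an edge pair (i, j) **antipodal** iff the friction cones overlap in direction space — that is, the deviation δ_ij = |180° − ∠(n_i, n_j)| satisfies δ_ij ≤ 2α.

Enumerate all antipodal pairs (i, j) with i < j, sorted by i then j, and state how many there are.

count = 2; pairs: (0,2), (1,4)

α = atan 0.2 = 11.31°;  2α = 22.62°
n_0 = (-0.5050, +0.8631)
n_1 = (-0.8864, -0.4629)
n_2 = (+0.3261, -0.9453)
n_3 = (+0.9114, -0.4116)
n_4 = (+0.9047, +0.4261)
n_5 = (+0.2967, +0.9550)
  (0,1): δ = 92.76°  ·
  (0,2): δ = 11.30°  ✓
  (0,3): δ = 35.36°  ·
  (0,4): δ = 84.89°  ·
  (0,5): δ = 132.41°  ·
  (1,2): δ = 98.54°  ·
  (1,3): δ = 51.88°  ·
  (1,4): δ = 2.36°  ✓
  (1,5): δ = 45.17°  ·
  (2,3): δ = 133.34°  ·
  (2,4): δ = 83.81°  ·
  (2,5): δ = 36.29°  ·
  (3,4): δ = 130.48°  ·
  (3,5): δ = 82.95°  ·
  (4,5): δ = 132.48°  ·
antipodal pairs: 2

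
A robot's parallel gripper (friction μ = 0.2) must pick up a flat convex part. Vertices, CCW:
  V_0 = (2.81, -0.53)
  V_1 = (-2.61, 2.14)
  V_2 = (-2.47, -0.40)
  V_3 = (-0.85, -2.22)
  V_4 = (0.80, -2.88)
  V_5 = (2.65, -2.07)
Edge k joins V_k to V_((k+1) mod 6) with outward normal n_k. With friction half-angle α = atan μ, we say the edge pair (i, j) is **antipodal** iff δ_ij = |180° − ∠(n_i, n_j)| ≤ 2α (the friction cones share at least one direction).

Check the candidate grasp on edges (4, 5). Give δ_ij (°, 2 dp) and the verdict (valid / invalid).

δ = 119.58°, invalid

α = atan 0.2 = 11.31°;  2α = 22.62°
edge 4: e_4 = (+1.85, +0.81);  n_4 = (+0.4011, -0.9160)
edge 5: e_5 = (+0.16, +1.54);  n_5 = (+0.9946, -0.1033)
∠(n_4, n_5) = 60.42°
δ = |180° − 60.42°| = 119.58°
119.58° > 2α = 22.62°  →  invalid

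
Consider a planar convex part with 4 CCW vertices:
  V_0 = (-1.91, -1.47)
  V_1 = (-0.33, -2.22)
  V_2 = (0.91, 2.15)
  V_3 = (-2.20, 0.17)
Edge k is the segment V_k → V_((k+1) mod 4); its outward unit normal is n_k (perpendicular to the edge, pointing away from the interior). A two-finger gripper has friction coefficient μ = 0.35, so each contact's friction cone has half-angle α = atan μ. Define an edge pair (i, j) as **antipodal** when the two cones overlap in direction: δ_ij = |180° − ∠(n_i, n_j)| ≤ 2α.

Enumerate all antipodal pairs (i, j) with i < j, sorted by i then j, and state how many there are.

count = 1; pairs: (1,3)

α = atan 0.35 = 19.29°;  2α = 38.58°
n_0 = (-0.4288, -0.9034)
n_1 = (+0.9620, -0.2730)
n_2 = (-0.5371, +0.8435)
n_3 = (-0.9847, -0.1741)
  (0,1): δ = 80.45°  ·
  (0,2): δ = 57.88°  ·
  (0,3): δ = 125.42°  ·
  (1,2): δ = 41.68°  ·
  (1,3): δ = 25.87°  ✓
  (2,3): δ = 112.46°  ·
antipodal pairs: 1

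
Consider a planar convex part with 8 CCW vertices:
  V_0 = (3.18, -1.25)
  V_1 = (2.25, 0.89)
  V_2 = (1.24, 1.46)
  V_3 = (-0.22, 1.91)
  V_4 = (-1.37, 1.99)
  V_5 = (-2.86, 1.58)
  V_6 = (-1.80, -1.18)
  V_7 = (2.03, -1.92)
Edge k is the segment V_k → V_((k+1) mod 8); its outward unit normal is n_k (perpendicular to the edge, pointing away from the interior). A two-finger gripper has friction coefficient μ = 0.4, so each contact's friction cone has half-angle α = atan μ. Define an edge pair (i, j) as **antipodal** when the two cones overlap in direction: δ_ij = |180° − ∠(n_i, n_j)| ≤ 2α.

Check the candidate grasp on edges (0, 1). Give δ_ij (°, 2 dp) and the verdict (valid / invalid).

δ = 142.93°, invalid

α = atan 0.4 = 21.80°;  2α = 43.60°
edge 0: e_0 = (-0.93, +2.14);  n_0 = (+0.9171, +0.3986)
edge 1: e_1 = (-1.01, +0.57);  n_1 = (+0.4915, +0.8709)
∠(n_0, n_1) = 37.07°
δ = |180° − 37.07°| = 142.93°
142.93° > 2α = 43.60°  →  invalid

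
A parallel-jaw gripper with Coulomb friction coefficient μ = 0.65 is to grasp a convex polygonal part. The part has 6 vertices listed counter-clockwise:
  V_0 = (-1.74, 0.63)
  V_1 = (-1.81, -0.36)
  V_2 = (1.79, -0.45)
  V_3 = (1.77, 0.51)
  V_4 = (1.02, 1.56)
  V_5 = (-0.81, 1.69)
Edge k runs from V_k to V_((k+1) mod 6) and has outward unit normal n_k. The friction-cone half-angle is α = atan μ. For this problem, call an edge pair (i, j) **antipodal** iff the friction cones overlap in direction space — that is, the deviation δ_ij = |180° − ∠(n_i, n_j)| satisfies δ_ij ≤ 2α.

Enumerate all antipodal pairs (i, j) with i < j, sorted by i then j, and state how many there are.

count = 6; pairs: (0,2), (0,3), (1,3), (1,4), (1,5), (2,5)

α = atan 0.65 = 33.02°;  2α = 66.05°
n_0 = (-0.9975, +0.0705)
n_1 = (-0.0250, -0.9997)
n_2 = (+0.9998, +0.0208)
n_3 = (+0.8137, +0.5812)
n_4 = (+0.0709, +0.9975)
n_5 = (-0.7517, +0.6595)
  (0,1): δ = 87.39°  ·
  (0,2): δ = 5.24°  ✓
  (0,3): δ = 39.58°  ✓
  (0,4): δ = 89.98°  ·
  (0,5): δ = 142.78°  ·
  (1,2): δ = 87.37°  ·
  (1,3): δ = 53.03°  ✓
  (1,4): δ = 2.63°  ✓
  (1,5): δ = 50.17°  ✓
  (2,3): δ = 145.66°  ·
  (2,4): δ = 95.26°  ·
  (2,5): δ = 42.46°  ✓
  (3,4): δ = 129.60°  ·
  (3,5): δ = 76.80°  ·
  (4,5): δ = 127.20°  ·
antipodal pairs: 6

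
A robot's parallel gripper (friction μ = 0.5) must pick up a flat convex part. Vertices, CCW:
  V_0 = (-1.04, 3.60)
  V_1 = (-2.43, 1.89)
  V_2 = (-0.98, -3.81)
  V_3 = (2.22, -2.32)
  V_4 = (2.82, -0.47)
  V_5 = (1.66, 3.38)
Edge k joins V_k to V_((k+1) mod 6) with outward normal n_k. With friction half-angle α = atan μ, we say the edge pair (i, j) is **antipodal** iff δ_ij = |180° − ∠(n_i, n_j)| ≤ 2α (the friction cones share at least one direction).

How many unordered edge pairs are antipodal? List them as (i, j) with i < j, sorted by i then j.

α = atan 0.5 = 26.57°;  2α = 53.13°
n_0 = (-0.7760, +0.6308)
n_1 = (-0.9691, -0.2465)
n_2 = (+0.4221, -0.9065)
n_3 = (+0.9512, -0.3085)
n_4 = (+0.9575, +0.2885)
n_5 = (+0.0812, +0.9967)
  (0,1): δ = 126.62°  ·
  (0,2): δ = 25.93°  ✓
  (0,3): δ = 21.14°  ✓
  (0,4): δ = 55.87°  ·
  (0,5): δ = 124.45°  ·
  (1,2): δ = 79.30°  ·
  (1,3): δ = 32.24°  ✓
  (1,4): δ = 2.49°  ✓
  (1,5): δ = 71.07°  ·
  (2,3): δ = 132.94°  ·
  (2,4): δ = 98.20°  ·
  (2,5): δ = 29.63°  ✓
  (3,4): δ = 145.26°  ·
  (3,5): δ = 76.69°  ·
  (4,5): δ = 111.43°  ·
antipodal pairs: 5

count = 5; pairs: (0,2), (0,3), (1,3), (1,4), (2,5)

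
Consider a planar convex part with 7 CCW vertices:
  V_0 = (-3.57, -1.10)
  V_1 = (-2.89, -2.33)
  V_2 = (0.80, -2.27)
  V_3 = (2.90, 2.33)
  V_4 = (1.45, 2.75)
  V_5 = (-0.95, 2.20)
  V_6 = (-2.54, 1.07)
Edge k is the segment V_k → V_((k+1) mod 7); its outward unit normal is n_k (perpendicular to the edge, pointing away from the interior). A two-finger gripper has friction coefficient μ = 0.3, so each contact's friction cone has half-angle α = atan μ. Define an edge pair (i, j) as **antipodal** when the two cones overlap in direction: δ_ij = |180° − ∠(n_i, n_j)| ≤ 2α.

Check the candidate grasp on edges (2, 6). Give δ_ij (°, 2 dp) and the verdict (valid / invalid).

δ = 0.85°, valid

α = atan 0.3 = 16.70°;  2α = 33.40°
edge 2: e_2 = (+2.10, +4.60);  n_2 = (+0.9097, -0.4153)
edge 6: e_6 = (-1.03, -2.17);  n_6 = (-0.9034, +0.4288)
∠(n_2, n_6) = 179.15°
δ = |180° − 179.15°| = 0.85°
0.85° ≤ 2α = 33.40°  →  valid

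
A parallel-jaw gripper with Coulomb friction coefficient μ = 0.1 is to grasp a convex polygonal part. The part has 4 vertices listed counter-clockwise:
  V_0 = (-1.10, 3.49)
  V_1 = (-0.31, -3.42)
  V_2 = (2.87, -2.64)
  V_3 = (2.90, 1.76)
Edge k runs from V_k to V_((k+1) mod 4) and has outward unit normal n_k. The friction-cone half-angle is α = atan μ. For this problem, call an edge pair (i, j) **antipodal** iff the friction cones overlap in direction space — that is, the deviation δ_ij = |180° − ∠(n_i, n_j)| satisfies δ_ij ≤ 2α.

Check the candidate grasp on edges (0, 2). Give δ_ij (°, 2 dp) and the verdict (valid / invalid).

α = atan 0.1 = 5.71°;  2α = 11.42°
edge 0: e_0 = (+0.79, -6.91);  n_0 = (-0.9935, -0.1136)
edge 2: e_2 = (+0.03, +4.40);  n_2 = (+1.0000, -0.0068)
∠(n_0, n_2) = 173.09°
δ = |180° − 173.09°| = 6.91°
6.91° ≤ 2α = 11.42°  →  valid

δ = 6.91°, valid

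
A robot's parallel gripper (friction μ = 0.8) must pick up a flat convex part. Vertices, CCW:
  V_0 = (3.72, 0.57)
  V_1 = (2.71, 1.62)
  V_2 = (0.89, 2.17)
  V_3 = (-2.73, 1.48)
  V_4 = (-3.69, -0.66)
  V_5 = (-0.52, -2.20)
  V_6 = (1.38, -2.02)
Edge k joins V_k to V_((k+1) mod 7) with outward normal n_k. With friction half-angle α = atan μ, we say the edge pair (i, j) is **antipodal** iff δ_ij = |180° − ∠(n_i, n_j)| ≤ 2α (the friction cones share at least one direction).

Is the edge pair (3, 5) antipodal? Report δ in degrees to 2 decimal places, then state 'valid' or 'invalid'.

δ = 60.43°, valid

α = atan 0.8 = 38.66°;  2α = 77.32°
edge 3: e_3 = (-0.96, -2.14);  n_3 = (-0.9124, +0.4093)
edge 5: e_5 = (+1.90, +0.18);  n_5 = (+0.0943, -0.9955)
∠(n_3, n_5) = 119.57°
δ = |180° − 119.57°| = 60.43°
60.43° ≤ 2α = 77.32°  →  valid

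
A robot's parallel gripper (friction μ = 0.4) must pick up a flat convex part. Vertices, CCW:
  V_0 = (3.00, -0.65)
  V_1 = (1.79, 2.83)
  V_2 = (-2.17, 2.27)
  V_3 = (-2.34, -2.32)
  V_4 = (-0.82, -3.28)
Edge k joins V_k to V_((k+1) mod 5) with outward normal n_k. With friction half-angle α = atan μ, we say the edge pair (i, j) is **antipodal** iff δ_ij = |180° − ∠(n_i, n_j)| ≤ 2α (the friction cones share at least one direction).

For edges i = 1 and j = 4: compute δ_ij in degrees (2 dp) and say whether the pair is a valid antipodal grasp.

α = atan 0.4 = 21.80°;  2α = 43.60°
edge 1: e_1 = (-3.96, -0.56);  n_1 = (-0.1400, +0.9901)
edge 4: e_4 = (+3.82, +2.63);  n_4 = (+0.5671, -0.8237)
∠(n_1, n_4) = 153.50°
δ = |180° − 153.50°| = 26.50°
26.50° ≤ 2α = 43.60°  →  valid

δ = 26.50°, valid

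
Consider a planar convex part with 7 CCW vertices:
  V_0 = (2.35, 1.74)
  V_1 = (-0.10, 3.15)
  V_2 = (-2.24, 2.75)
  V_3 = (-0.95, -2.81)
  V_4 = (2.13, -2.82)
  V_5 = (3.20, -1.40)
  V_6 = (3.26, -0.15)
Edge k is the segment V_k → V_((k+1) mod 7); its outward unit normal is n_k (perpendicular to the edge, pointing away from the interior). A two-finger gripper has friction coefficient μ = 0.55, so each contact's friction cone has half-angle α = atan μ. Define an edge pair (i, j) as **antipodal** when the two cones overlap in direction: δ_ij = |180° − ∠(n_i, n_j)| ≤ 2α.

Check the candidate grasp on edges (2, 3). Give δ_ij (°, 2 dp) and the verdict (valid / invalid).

α = atan 0.55 = 28.81°;  2α = 57.62°
edge 2: e_2 = (+1.29, -5.56);  n_2 = (-0.9741, -0.2260)
edge 3: e_3 = (+3.08, -0.01);  n_3 = (-0.0032, -1.0000)
∠(n_2, n_3) = 76.75°
δ = |180° − 76.75°| = 103.25°
103.25° > 2α = 57.62°  →  invalid

δ = 103.25°, invalid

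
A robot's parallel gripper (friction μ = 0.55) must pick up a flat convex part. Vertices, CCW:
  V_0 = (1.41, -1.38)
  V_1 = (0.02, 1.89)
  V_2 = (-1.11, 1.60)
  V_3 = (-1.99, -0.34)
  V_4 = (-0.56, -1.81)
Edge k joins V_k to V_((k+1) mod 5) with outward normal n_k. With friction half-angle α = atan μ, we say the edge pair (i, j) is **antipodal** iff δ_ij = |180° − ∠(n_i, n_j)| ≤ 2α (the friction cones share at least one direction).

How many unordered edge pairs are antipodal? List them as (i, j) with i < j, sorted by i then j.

α = atan 0.55 = 28.81°;  2α = 57.62°
n_0 = (+0.9203, +0.3912)
n_1 = (-0.2486, +0.9686)
n_2 = (-0.9107, +0.4131)
n_3 = (-0.7168, -0.6973)
n_4 = (+0.2133, -0.9770)
  (0,1): δ = 98.64°  ·
  (0,2): δ = 47.43°  ✓
  (0,3): δ = 21.18°  ✓
  (0,4): δ = 79.28°  ·
  (1,2): δ = 128.79°  ·
  (1,3): δ = 60.18°  ·
  (1,4): δ = 2.08°  ✓
  (2,3): δ = 111.39°  ·
  (2,4): δ = 53.29°  ✓
  (3,4): δ = 121.90°  ·
antipodal pairs: 4

count = 4; pairs: (0,2), (0,3), (1,4), (2,4)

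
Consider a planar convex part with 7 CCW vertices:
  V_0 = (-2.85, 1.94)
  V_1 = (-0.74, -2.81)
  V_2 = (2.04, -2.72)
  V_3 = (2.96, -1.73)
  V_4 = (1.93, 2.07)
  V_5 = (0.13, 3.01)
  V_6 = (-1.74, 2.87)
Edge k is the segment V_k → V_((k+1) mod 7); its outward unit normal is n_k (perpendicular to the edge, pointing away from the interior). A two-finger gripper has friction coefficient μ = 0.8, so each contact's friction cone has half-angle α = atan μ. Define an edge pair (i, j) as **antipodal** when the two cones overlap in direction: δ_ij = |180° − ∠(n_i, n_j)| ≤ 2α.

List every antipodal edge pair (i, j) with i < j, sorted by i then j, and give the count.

α = atan 0.8 = 38.66°;  2α = 77.32°
n_0 = (-0.9139, -0.4060)
n_1 = (+0.0324, -0.9995)
n_2 = (+0.7325, -0.6807)
n_3 = (+0.9652, +0.2616)
n_4 = (+0.4629, +0.8864)
n_5 = (-0.0747, +0.9972)
n_6 = (-0.6422, +0.7665)
  (0,1): δ = 112.10°  ·
  (0,2): δ = 66.85°  ✓
  (0,3): δ = 8.79°  ✓
  (0,4): δ = 38.47°  ✓
  (0,5): δ = 70.33°  ✓
  (0,6): δ = 106.01°  ·
  (1,2): δ = 134.76°  ·
  (1,3): δ = 76.69°  ✓
  (1,4): δ = 29.43°  ✓
  (1,5): δ = 2.43°  ✓
  (1,6): δ = 38.10°  ✓
  (2,3): δ = 121.93°  ·
  (2,4): δ = 74.67°  ✓
  (2,5): δ = 42.82°  ✓
  (2,6): δ = 7.14°  ✓
  (3,4): δ = 132.74°  ·
  (3,5): δ = 100.88°  ·
  (3,6): δ = 65.21°  ✓
  (4,5): δ = 148.14°  ·
  (4,6): δ = 112.47°  ·
  (5,6): δ = 144.32°  ·
antipodal pairs: 12

count = 12; pairs: (0,2), (0,3), (0,4), (0,5), (1,3), (1,4), (1,5), (1,6), (2,4), (2,5), (2,6), (3,6)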